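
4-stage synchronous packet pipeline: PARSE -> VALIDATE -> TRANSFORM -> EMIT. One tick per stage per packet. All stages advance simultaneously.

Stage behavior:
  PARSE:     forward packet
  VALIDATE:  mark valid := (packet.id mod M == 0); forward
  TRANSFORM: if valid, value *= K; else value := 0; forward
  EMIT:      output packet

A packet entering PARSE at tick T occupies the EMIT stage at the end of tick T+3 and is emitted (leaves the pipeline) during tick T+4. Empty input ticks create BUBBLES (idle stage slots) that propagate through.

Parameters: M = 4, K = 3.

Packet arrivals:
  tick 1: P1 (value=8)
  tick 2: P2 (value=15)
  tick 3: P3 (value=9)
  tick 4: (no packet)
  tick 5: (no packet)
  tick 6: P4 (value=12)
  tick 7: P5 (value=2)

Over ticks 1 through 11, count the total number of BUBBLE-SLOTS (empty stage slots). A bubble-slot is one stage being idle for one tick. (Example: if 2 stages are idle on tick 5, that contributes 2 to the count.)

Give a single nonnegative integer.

Answer: 24

Derivation:
Tick 1: [PARSE:P1(v=8,ok=F), VALIDATE:-, TRANSFORM:-, EMIT:-] out:-; bubbles=3
Tick 2: [PARSE:P2(v=15,ok=F), VALIDATE:P1(v=8,ok=F), TRANSFORM:-, EMIT:-] out:-; bubbles=2
Tick 3: [PARSE:P3(v=9,ok=F), VALIDATE:P2(v=15,ok=F), TRANSFORM:P1(v=0,ok=F), EMIT:-] out:-; bubbles=1
Tick 4: [PARSE:-, VALIDATE:P3(v=9,ok=F), TRANSFORM:P2(v=0,ok=F), EMIT:P1(v=0,ok=F)] out:-; bubbles=1
Tick 5: [PARSE:-, VALIDATE:-, TRANSFORM:P3(v=0,ok=F), EMIT:P2(v=0,ok=F)] out:P1(v=0); bubbles=2
Tick 6: [PARSE:P4(v=12,ok=F), VALIDATE:-, TRANSFORM:-, EMIT:P3(v=0,ok=F)] out:P2(v=0); bubbles=2
Tick 7: [PARSE:P5(v=2,ok=F), VALIDATE:P4(v=12,ok=T), TRANSFORM:-, EMIT:-] out:P3(v=0); bubbles=2
Tick 8: [PARSE:-, VALIDATE:P5(v=2,ok=F), TRANSFORM:P4(v=36,ok=T), EMIT:-] out:-; bubbles=2
Tick 9: [PARSE:-, VALIDATE:-, TRANSFORM:P5(v=0,ok=F), EMIT:P4(v=36,ok=T)] out:-; bubbles=2
Tick 10: [PARSE:-, VALIDATE:-, TRANSFORM:-, EMIT:P5(v=0,ok=F)] out:P4(v=36); bubbles=3
Tick 11: [PARSE:-, VALIDATE:-, TRANSFORM:-, EMIT:-] out:P5(v=0); bubbles=4
Total bubble-slots: 24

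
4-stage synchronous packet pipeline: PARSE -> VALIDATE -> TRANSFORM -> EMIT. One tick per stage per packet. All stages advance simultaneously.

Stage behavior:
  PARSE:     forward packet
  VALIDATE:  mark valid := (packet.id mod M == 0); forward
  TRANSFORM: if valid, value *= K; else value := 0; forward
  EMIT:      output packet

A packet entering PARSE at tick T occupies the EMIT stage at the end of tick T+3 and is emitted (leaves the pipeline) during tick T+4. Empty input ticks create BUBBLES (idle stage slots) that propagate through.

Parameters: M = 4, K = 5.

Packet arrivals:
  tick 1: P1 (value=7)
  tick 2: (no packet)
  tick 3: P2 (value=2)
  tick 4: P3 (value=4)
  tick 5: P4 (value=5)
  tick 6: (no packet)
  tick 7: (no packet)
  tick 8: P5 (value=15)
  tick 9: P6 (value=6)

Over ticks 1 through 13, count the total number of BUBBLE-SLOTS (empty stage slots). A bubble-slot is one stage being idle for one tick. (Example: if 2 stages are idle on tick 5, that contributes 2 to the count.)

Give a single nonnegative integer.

Answer: 28

Derivation:
Tick 1: [PARSE:P1(v=7,ok=F), VALIDATE:-, TRANSFORM:-, EMIT:-] out:-; bubbles=3
Tick 2: [PARSE:-, VALIDATE:P1(v=7,ok=F), TRANSFORM:-, EMIT:-] out:-; bubbles=3
Tick 3: [PARSE:P2(v=2,ok=F), VALIDATE:-, TRANSFORM:P1(v=0,ok=F), EMIT:-] out:-; bubbles=2
Tick 4: [PARSE:P3(v=4,ok=F), VALIDATE:P2(v=2,ok=F), TRANSFORM:-, EMIT:P1(v=0,ok=F)] out:-; bubbles=1
Tick 5: [PARSE:P4(v=5,ok=F), VALIDATE:P3(v=4,ok=F), TRANSFORM:P2(v=0,ok=F), EMIT:-] out:P1(v=0); bubbles=1
Tick 6: [PARSE:-, VALIDATE:P4(v=5,ok=T), TRANSFORM:P3(v=0,ok=F), EMIT:P2(v=0,ok=F)] out:-; bubbles=1
Tick 7: [PARSE:-, VALIDATE:-, TRANSFORM:P4(v=25,ok=T), EMIT:P3(v=0,ok=F)] out:P2(v=0); bubbles=2
Tick 8: [PARSE:P5(v=15,ok=F), VALIDATE:-, TRANSFORM:-, EMIT:P4(v=25,ok=T)] out:P3(v=0); bubbles=2
Tick 9: [PARSE:P6(v=6,ok=F), VALIDATE:P5(v=15,ok=F), TRANSFORM:-, EMIT:-] out:P4(v=25); bubbles=2
Tick 10: [PARSE:-, VALIDATE:P6(v=6,ok=F), TRANSFORM:P5(v=0,ok=F), EMIT:-] out:-; bubbles=2
Tick 11: [PARSE:-, VALIDATE:-, TRANSFORM:P6(v=0,ok=F), EMIT:P5(v=0,ok=F)] out:-; bubbles=2
Tick 12: [PARSE:-, VALIDATE:-, TRANSFORM:-, EMIT:P6(v=0,ok=F)] out:P5(v=0); bubbles=3
Tick 13: [PARSE:-, VALIDATE:-, TRANSFORM:-, EMIT:-] out:P6(v=0); bubbles=4
Total bubble-slots: 28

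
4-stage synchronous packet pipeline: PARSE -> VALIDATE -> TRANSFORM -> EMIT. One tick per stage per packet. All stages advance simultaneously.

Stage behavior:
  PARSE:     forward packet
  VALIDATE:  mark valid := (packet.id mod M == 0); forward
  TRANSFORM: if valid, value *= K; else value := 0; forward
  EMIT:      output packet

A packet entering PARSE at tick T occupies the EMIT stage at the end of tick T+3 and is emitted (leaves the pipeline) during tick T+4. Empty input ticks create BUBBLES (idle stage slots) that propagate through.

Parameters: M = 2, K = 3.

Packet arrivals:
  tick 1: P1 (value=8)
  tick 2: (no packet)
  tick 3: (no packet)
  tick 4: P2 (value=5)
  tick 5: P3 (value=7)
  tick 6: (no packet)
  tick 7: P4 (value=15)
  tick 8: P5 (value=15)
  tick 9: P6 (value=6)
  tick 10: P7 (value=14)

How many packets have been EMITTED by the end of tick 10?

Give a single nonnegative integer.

Tick 1: [PARSE:P1(v=8,ok=F), VALIDATE:-, TRANSFORM:-, EMIT:-] out:-; in:P1
Tick 2: [PARSE:-, VALIDATE:P1(v=8,ok=F), TRANSFORM:-, EMIT:-] out:-; in:-
Tick 3: [PARSE:-, VALIDATE:-, TRANSFORM:P1(v=0,ok=F), EMIT:-] out:-; in:-
Tick 4: [PARSE:P2(v=5,ok=F), VALIDATE:-, TRANSFORM:-, EMIT:P1(v=0,ok=F)] out:-; in:P2
Tick 5: [PARSE:P3(v=7,ok=F), VALIDATE:P2(v=5,ok=T), TRANSFORM:-, EMIT:-] out:P1(v=0); in:P3
Tick 6: [PARSE:-, VALIDATE:P3(v=7,ok=F), TRANSFORM:P2(v=15,ok=T), EMIT:-] out:-; in:-
Tick 7: [PARSE:P4(v=15,ok=F), VALIDATE:-, TRANSFORM:P3(v=0,ok=F), EMIT:P2(v=15,ok=T)] out:-; in:P4
Tick 8: [PARSE:P5(v=15,ok=F), VALIDATE:P4(v=15,ok=T), TRANSFORM:-, EMIT:P3(v=0,ok=F)] out:P2(v=15); in:P5
Tick 9: [PARSE:P6(v=6,ok=F), VALIDATE:P5(v=15,ok=F), TRANSFORM:P4(v=45,ok=T), EMIT:-] out:P3(v=0); in:P6
Tick 10: [PARSE:P7(v=14,ok=F), VALIDATE:P6(v=6,ok=T), TRANSFORM:P5(v=0,ok=F), EMIT:P4(v=45,ok=T)] out:-; in:P7
Emitted by tick 10: ['P1', 'P2', 'P3']

Answer: 3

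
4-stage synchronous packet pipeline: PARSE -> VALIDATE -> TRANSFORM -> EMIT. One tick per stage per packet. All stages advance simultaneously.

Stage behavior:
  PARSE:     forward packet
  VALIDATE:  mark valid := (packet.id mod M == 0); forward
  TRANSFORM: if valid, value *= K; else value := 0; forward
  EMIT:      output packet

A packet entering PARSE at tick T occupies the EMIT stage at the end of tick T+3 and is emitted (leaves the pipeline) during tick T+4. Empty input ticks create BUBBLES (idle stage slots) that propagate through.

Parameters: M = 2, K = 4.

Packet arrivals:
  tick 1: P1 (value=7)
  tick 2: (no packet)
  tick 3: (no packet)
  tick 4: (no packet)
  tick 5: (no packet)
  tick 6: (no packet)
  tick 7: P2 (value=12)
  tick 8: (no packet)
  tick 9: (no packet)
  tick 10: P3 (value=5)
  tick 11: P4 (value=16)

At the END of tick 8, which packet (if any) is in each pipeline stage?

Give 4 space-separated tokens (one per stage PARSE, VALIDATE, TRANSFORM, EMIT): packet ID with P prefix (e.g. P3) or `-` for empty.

Answer: - P2 - -

Derivation:
Tick 1: [PARSE:P1(v=7,ok=F), VALIDATE:-, TRANSFORM:-, EMIT:-] out:-; in:P1
Tick 2: [PARSE:-, VALIDATE:P1(v=7,ok=F), TRANSFORM:-, EMIT:-] out:-; in:-
Tick 3: [PARSE:-, VALIDATE:-, TRANSFORM:P1(v=0,ok=F), EMIT:-] out:-; in:-
Tick 4: [PARSE:-, VALIDATE:-, TRANSFORM:-, EMIT:P1(v=0,ok=F)] out:-; in:-
Tick 5: [PARSE:-, VALIDATE:-, TRANSFORM:-, EMIT:-] out:P1(v=0); in:-
Tick 6: [PARSE:-, VALIDATE:-, TRANSFORM:-, EMIT:-] out:-; in:-
Tick 7: [PARSE:P2(v=12,ok=F), VALIDATE:-, TRANSFORM:-, EMIT:-] out:-; in:P2
Tick 8: [PARSE:-, VALIDATE:P2(v=12,ok=T), TRANSFORM:-, EMIT:-] out:-; in:-
At end of tick 8: ['-', 'P2', '-', '-']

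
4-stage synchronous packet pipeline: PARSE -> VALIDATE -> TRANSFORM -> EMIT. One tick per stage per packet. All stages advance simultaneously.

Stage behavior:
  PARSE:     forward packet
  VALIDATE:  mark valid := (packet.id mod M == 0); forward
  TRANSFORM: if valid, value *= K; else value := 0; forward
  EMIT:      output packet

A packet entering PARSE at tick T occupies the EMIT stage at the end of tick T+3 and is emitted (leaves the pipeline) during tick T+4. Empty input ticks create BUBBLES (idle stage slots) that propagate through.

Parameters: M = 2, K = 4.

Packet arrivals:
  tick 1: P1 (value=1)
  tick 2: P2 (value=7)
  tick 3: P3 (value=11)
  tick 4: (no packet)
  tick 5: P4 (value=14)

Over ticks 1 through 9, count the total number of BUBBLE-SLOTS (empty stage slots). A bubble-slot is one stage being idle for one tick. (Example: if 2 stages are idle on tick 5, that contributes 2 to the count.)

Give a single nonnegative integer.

Tick 1: [PARSE:P1(v=1,ok=F), VALIDATE:-, TRANSFORM:-, EMIT:-] out:-; bubbles=3
Tick 2: [PARSE:P2(v=7,ok=F), VALIDATE:P1(v=1,ok=F), TRANSFORM:-, EMIT:-] out:-; bubbles=2
Tick 3: [PARSE:P3(v=11,ok=F), VALIDATE:P2(v=7,ok=T), TRANSFORM:P1(v=0,ok=F), EMIT:-] out:-; bubbles=1
Tick 4: [PARSE:-, VALIDATE:P3(v=11,ok=F), TRANSFORM:P2(v=28,ok=T), EMIT:P1(v=0,ok=F)] out:-; bubbles=1
Tick 5: [PARSE:P4(v=14,ok=F), VALIDATE:-, TRANSFORM:P3(v=0,ok=F), EMIT:P2(v=28,ok=T)] out:P1(v=0); bubbles=1
Tick 6: [PARSE:-, VALIDATE:P4(v=14,ok=T), TRANSFORM:-, EMIT:P3(v=0,ok=F)] out:P2(v=28); bubbles=2
Tick 7: [PARSE:-, VALIDATE:-, TRANSFORM:P4(v=56,ok=T), EMIT:-] out:P3(v=0); bubbles=3
Tick 8: [PARSE:-, VALIDATE:-, TRANSFORM:-, EMIT:P4(v=56,ok=T)] out:-; bubbles=3
Tick 9: [PARSE:-, VALIDATE:-, TRANSFORM:-, EMIT:-] out:P4(v=56); bubbles=4
Total bubble-slots: 20

Answer: 20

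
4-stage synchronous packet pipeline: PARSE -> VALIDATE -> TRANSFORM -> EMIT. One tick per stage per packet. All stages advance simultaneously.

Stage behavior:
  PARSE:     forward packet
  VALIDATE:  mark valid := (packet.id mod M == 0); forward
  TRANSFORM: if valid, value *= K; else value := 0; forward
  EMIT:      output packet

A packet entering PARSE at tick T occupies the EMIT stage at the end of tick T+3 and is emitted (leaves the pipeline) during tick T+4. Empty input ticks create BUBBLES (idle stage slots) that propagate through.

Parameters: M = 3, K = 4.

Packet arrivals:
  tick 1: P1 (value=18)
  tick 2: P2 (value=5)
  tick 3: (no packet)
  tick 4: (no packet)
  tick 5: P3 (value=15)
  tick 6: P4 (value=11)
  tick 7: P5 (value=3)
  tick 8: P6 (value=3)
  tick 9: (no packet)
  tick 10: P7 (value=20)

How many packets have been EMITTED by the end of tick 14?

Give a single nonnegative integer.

Tick 1: [PARSE:P1(v=18,ok=F), VALIDATE:-, TRANSFORM:-, EMIT:-] out:-; in:P1
Tick 2: [PARSE:P2(v=5,ok=F), VALIDATE:P1(v=18,ok=F), TRANSFORM:-, EMIT:-] out:-; in:P2
Tick 3: [PARSE:-, VALIDATE:P2(v=5,ok=F), TRANSFORM:P1(v=0,ok=F), EMIT:-] out:-; in:-
Tick 4: [PARSE:-, VALIDATE:-, TRANSFORM:P2(v=0,ok=F), EMIT:P1(v=0,ok=F)] out:-; in:-
Tick 5: [PARSE:P3(v=15,ok=F), VALIDATE:-, TRANSFORM:-, EMIT:P2(v=0,ok=F)] out:P1(v=0); in:P3
Tick 6: [PARSE:P4(v=11,ok=F), VALIDATE:P3(v=15,ok=T), TRANSFORM:-, EMIT:-] out:P2(v=0); in:P4
Tick 7: [PARSE:P5(v=3,ok=F), VALIDATE:P4(v=11,ok=F), TRANSFORM:P3(v=60,ok=T), EMIT:-] out:-; in:P5
Tick 8: [PARSE:P6(v=3,ok=F), VALIDATE:P5(v=3,ok=F), TRANSFORM:P4(v=0,ok=F), EMIT:P3(v=60,ok=T)] out:-; in:P6
Tick 9: [PARSE:-, VALIDATE:P6(v=3,ok=T), TRANSFORM:P5(v=0,ok=F), EMIT:P4(v=0,ok=F)] out:P3(v=60); in:-
Tick 10: [PARSE:P7(v=20,ok=F), VALIDATE:-, TRANSFORM:P6(v=12,ok=T), EMIT:P5(v=0,ok=F)] out:P4(v=0); in:P7
Tick 11: [PARSE:-, VALIDATE:P7(v=20,ok=F), TRANSFORM:-, EMIT:P6(v=12,ok=T)] out:P5(v=0); in:-
Tick 12: [PARSE:-, VALIDATE:-, TRANSFORM:P7(v=0,ok=F), EMIT:-] out:P6(v=12); in:-
Tick 13: [PARSE:-, VALIDATE:-, TRANSFORM:-, EMIT:P7(v=0,ok=F)] out:-; in:-
Tick 14: [PARSE:-, VALIDATE:-, TRANSFORM:-, EMIT:-] out:P7(v=0); in:-
Emitted by tick 14: ['P1', 'P2', 'P3', 'P4', 'P5', 'P6', 'P7']

Answer: 7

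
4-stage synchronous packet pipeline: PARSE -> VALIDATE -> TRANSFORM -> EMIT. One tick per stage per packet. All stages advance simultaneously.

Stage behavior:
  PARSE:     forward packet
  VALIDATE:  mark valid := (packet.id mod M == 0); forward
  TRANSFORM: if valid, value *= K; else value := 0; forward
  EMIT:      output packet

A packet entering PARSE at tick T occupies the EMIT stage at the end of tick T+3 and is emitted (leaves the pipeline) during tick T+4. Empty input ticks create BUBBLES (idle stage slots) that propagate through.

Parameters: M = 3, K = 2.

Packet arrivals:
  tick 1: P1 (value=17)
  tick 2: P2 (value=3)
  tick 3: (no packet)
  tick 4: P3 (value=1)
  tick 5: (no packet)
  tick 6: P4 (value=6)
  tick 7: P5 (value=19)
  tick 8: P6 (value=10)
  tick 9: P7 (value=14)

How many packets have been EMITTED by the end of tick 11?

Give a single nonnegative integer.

Answer: 5

Derivation:
Tick 1: [PARSE:P1(v=17,ok=F), VALIDATE:-, TRANSFORM:-, EMIT:-] out:-; in:P1
Tick 2: [PARSE:P2(v=3,ok=F), VALIDATE:P1(v=17,ok=F), TRANSFORM:-, EMIT:-] out:-; in:P2
Tick 3: [PARSE:-, VALIDATE:P2(v=3,ok=F), TRANSFORM:P1(v=0,ok=F), EMIT:-] out:-; in:-
Tick 4: [PARSE:P3(v=1,ok=F), VALIDATE:-, TRANSFORM:P2(v=0,ok=F), EMIT:P1(v=0,ok=F)] out:-; in:P3
Tick 5: [PARSE:-, VALIDATE:P3(v=1,ok=T), TRANSFORM:-, EMIT:P2(v=0,ok=F)] out:P1(v=0); in:-
Tick 6: [PARSE:P4(v=6,ok=F), VALIDATE:-, TRANSFORM:P3(v=2,ok=T), EMIT:-] out:P2(v=0); in:P4
Tick 7: [PARSE:P5(v=19,ok=F), VALIDATE:P4(v=6,ok=F), TRANSFORM:-, EMIT:P3(v=2,ok=T)] out:-; in:P5
Tick 8: [PARSE:P6(v=10,ok=F), VALIDATE:P5(v=19,ok=F), TRANSFORM:P4(v=0,ok=F), EMIT:-] out:P3(v=2); in:P6
Tick 9: [PARSE:P7(v=14,ok=F), VALIDATE:P6(v=10,ok=T), TRANSFORM:P5(v=0,ok=F), EMIT:P4(v=0,ok=F)] out:-; in:P7
Tick 10: [PARSE:-, VALIDATE:P7(v=14,ok=F), TRANSFORM:P6(v=20,ok=T), EMIT:P5(v=0,ok=F)] out:P4(v=0); in:-
Tick 11: [PARSE:-, VALIDATE:-, TRANSFORM:P7(v=0,ok=F), EMIT:P6(v=20,ok=T)] out:P5(v=0); in:-
Emitted by tick 11: ['P1', 'P2', 'P3', 'P4', 'P5']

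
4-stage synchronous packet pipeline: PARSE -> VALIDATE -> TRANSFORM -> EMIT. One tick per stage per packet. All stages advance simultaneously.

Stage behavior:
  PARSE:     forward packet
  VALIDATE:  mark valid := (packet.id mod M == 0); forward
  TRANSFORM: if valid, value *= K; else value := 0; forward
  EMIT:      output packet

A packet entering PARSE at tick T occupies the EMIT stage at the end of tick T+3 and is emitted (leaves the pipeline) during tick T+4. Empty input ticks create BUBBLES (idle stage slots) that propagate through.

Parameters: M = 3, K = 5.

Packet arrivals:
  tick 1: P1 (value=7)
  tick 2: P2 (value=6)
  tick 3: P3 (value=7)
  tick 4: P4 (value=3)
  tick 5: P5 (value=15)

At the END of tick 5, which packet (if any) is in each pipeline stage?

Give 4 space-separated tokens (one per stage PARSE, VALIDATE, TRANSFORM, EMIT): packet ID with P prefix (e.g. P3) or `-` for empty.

Answer: P5 P4 P3 P2

Derivation:
Tick 1: [PARSE:P1(v=7,ok=F), VALIDATE:-, TRANSFORM:-, EMIT:-] out:-; in:P1
Tick 2: [PARSE:P2(v=6,ok=F), VALIDATE:P1(v=7,ok=F), TRANSFORM:-, EMIT:-] out:-; in:P2
Tick 3: [PARSE:P3(v=7,ok=F), VALIDATE:P2(v=6,ok=F), TRANSFORM:P1(v=0,ok=F), EMIT:-] out:-; in:P3
Tick 4: [PARSE:P4(v=3,ok=F), VALIDATE:P3(v=7,ok=T), TRANSFORM:P2(v=0,ok=F), EMIT:P1(v=0,ok=F)] out:-; in:P4
Tick 5: [PARSE:P5(v=15,ok=F), VALIDATE:P4(v=3,ok=F), TRANSFORM:P3(v=35,ok=T), EMIT:P2(v=0,ok=F)] out:P1(v=0); in:P5
At end of tick 5: ['P5', 'P4', 'P3', 'P2']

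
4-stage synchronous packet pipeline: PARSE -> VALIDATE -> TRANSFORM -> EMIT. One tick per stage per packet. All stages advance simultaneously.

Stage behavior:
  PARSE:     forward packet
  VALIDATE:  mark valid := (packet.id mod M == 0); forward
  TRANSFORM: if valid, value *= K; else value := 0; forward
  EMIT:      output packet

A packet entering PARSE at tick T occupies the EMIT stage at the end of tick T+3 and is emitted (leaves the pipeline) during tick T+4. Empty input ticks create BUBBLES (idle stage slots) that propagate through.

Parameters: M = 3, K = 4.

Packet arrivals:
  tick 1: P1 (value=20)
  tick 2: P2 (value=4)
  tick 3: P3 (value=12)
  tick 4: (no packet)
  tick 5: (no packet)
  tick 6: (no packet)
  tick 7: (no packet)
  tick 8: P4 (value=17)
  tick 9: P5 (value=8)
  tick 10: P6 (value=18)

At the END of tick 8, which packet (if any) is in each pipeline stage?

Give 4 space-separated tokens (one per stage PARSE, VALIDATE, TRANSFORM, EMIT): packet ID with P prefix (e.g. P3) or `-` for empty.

Tick 1: [PARSE:P1(v=20,ok=F), VALIDATE:-, TRANSFORM:-, EMIT:-] out:-; in:P1
Tick 2: [PARSE:P2(v=4,ok=F), VALIDATE:P1(v=20,ok=F), TRANSFORM:-, EMIT:-] out:-; in:P2
Tick 3: [PARSE:P3(v=12,ok=F), VALIDATE:P2(v=4,ok=F), TRANSFORM:P1(v=0,ok=F), EMIT:-] out:-; in:P3
Tick 4: [PARSE:-, VALIDATE:P3(v=12,ok=T), TRANSFORM:P2(v=0,ok=F), EMIT:P1(v=0,ok=F)] out:-; in:-
Tick 5: [PARSE:-, VALIDATE:-, TRANSFORM:P3(v=48,ok=T), EMIT:P2(v=0,ok=F)] out:P1(v=0); in:-
Tick 6: [PARSE:-, VALIDATE:-, TRANSFORM:-, EMIT:P3(v=48,ok=T)] out:P2(v=0); in:-
Tick 7: [PARSE:-, VALIDATE:-, TRANSFORM:-, EMIT:-] out:P3(v=48); in:-
Tick 8: [PARSE:P4(v=17,ok=F), VALIDATE:-, TRANSFORM:-, EMIT:-] out:-; in:P4
At end of tick 8: ['P4', '-', '-', '-']

Answer: P4 - - -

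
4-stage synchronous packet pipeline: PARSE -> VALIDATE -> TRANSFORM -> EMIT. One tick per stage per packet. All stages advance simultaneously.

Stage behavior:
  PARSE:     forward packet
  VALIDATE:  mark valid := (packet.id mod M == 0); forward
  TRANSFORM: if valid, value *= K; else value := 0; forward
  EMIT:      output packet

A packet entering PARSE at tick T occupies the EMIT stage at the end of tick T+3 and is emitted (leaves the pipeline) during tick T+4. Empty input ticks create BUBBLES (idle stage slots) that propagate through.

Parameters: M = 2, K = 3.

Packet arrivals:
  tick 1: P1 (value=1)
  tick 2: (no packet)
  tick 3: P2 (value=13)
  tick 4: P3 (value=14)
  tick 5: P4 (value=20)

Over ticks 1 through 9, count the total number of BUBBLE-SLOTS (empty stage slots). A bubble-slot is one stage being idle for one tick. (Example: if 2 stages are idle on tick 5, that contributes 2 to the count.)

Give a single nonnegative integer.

Answer: 20

Derivation:
Tick 1: [PARSE:P1(v=1,ok=F), VALIDATE:-, TRANSFORM:-, EMIT:-] out:-; bubbles=3
Tick 2: [PARSE:-, VALIDATE:P1(v=1,ok=F), TRANSFORM:-, EMIT:-] out:-; bubbles=3
Tick 3: [PARSE:P2(v=13,ok=F), VALIDATE:-, TRANSFORM:P1(v=0,ok=F), EMIT:-] out:-; bubbles=2
Tick 4: [PARSE:P3(v=14,ok=F), VALIDATE:P2(v=13,ok=T), TRANSFORM:-, EMIT:P1(v=0,ok=F)] out:-; bubbles=1
Tick 5: [PARSE:P4(v=20,ok=F), VALIDATE:P3(v=14,ok=F), TRANSFORM:P2(v=39,ok=T), EMIT:-] out:P1(v=0); bubbles=1
Tick 6: [PARSE:-, VALIDATE:P4(v=20,ok=T), TRANSFORM:P3(v=0,ok=F), EMIT:P2(v=39,ok=T)] out:-; bubbles=1
Tick 7: [PARSE:-, VALIDATE:-, TRANSFORM:P4(v=60,ok=T), EMIT:P3(v=0,ok=F)] out:P2(v=39); bubbles=2
Tick 8: [PARSE:-, VALIDATE:-, TRANSFORM:-, EMIT:P4(v=60,ok=T)] out:P3(v=0); bubbles=3
Tick 9: [PARSE:-, VALIDATE:-, TRANSFORM:-, EMIT:-] out:P4(v=60); bubbles=4
Total bubble-slots: 20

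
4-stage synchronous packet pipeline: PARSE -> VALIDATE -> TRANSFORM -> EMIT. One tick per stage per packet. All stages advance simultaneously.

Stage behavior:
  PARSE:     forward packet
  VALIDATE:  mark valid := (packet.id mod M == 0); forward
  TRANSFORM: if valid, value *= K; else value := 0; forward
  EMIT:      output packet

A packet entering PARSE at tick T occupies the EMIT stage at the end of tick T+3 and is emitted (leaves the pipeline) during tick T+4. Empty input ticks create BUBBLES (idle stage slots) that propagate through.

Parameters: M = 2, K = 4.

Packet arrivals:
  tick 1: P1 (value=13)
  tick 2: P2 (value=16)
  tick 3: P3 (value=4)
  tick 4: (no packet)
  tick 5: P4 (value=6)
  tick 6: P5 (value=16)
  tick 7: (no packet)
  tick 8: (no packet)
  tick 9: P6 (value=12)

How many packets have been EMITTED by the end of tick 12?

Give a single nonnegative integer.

Tick 1: [PARSE:P1(v=13,ok=F), VALIDATE:-, TRANSFORM:-, EMIT:-] out:-; in:P1
Tick 2: [PARSE:P2(v=16,ok=F), VALIDATE:P1(v=13,ok=F), TRANSFORM:-, EMIT:-] out:-; in:P2
Tick 3: [PARSE:P3(v=4,ok=F), VALIDATE:P2(v=16,ok=T), TRANSFORM:P1(v=0,ok=F), EMIT:-] out:-; in:P3
Tick 4: [PARSE:-, VALIDATE:P3(v=4,ok=F), TRANSFORM:P2(v=64,ok=T), EMIT:P1(v=0,ok=F)] out:-; in:-
Tick 5: [PARSE:P4(v=6,ok=F), VALIDATE:-, TRANSFORM:P3(v=0,ok=F), EMIT:P2(v=64,ok=T)] out:P1(v=0); in:P4
Tick 6: [PARSE:P5(v=16,ok=F), VALIDATE:P4(v=6,ok=T), TRANSFORM:-, EMIT:P3(v=0,ok=F)] out:P2(v=64); in:P5
Tick 7: [PARSE:-, VALIDATE:P5(v=16,ok=F), TRANSFORM:P4(v=24,ok=T), EMIT:-] out:P3(v=0); in:-
Tick 8: [PARSE:-, VALIDATE:-, TRANSFORM:P5(v=0,ok=F), EMIT:P4(v=24,ok=T)] out:-; in:-
Tick 9: [PARSE:P6(v=12,ok=F), VALIDATE:-, TRANSFORM:-, EMIT:P5(v=0,ok=F)] out:P4(v=24); in:P6
Tick 10: [PARSE:-, VALIDATE:P6(v=12,ok=T), TRANSFORM:-, EMIT:-] out:P5(v=0); in:-
Tick 11: [PARSE:-, VALIDATE:-, TRANSFORM:P6(v=48,ok=T), EMIT:-] out:-; in:-
Tick 12: [PARSE:-, VALIDATE:-, TRANSFORM:-, EMIT:P6(v=48,ok=T)] out:-; in:-
Emitted by tick 12: ['P1', 'P2', 'P3', 'P4', 'P5']

Answer: 5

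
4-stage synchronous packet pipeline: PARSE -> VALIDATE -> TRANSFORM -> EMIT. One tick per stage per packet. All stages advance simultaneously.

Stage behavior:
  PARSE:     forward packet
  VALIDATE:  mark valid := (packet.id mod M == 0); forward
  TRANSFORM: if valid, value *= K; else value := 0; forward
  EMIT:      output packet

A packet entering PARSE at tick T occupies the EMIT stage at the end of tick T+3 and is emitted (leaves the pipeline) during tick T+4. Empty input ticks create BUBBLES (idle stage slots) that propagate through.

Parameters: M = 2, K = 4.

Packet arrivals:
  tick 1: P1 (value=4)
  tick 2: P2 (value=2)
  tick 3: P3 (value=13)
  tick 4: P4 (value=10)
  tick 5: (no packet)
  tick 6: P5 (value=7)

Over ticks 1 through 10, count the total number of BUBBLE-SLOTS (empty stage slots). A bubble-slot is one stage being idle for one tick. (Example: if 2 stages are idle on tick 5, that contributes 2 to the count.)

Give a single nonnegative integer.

Tick 1: [PARSE:P1(v=4,ok=F), VALIDATE:-, TRANSFORM:-, EMIT:-] out:-; bubbles=3
Tick 2: [PARSE:P2(v=2,ok=F), VALIDATE:P1(v=4,ok=F), TRANSFORM:-, EMIT:-] out:-; bubbles=2
Tick 3: [PARSE:P3(v=13,ok=F), VALIDATE:P2(v=2,ok=T), TRANSFORM:P1(v=0,ok=F), EMIT:-] out:-; bubbles=1
Tick 4: [PARSE:P4(v=10,ok=F), VALIDATE:P3(v=13,ok=F), TRANSFORM:P2(v=8,ok=T), EMIT:P1(v=0,ok=F)] out:-; bubbles=0
Tick 5: [PARSE:-, VALIDATE:P4(v=10,ok=T), TRANSFORM:P3(v=0,ok=F), EMIT:P2(v=8,ok=T)] out:P1(v=0); bubbles=1
Tick 6: [PARSE:P5(v=7,ok=F), VALIDATE:-, TRANSFORM:P4(v=40,ok=T), EMIT:P3(v=0,ok=F)] out:P2(v=8); bubbles=1
Tick 7: [PARSE:-, VALIDATE:P5(v=7,ok=F), TRANSFORM:-, EMIT:P4(v=40,ok=T)] out:P3(v=0); bubbles=2
Tick 8: [PARSE:-, VALIDATE:-, TRANSFORM:P5(v=0,ok=F), EMIT:-] out:P4(v=40); bubbles=3
Tick 9: [PARSE:-, VALIDATE:-, TRANSFORM:-, EMIT:P5(v=0,ok=F)] out:-; bubbles=3
Tick 10: [PARSE:-, VALIDATE:-, TRANSFORM:-, EMIT:-] out:P5(v=0); bubbles=4
Total bubble-slots: 20

Answer: 20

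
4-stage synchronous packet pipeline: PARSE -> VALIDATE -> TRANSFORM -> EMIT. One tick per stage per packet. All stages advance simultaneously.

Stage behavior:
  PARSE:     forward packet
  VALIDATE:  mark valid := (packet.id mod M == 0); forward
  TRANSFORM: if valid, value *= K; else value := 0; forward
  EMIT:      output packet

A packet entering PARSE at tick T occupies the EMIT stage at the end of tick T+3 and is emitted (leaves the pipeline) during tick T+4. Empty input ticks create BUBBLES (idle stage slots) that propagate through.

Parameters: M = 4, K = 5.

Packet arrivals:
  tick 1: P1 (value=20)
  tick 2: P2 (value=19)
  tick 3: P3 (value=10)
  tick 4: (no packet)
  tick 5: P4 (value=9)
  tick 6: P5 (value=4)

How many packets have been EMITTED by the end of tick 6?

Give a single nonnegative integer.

Answer: 2

Derivation:
Tick 1: [PARSE:P1(v=20,ok=F), VALIDATE:-, TRANSFORM:-, EMIT:-] out:-; in:P1
Tick 2: [PARSE:P2(v=19,ok=F), VALIDATE:P1(v=20,ok=F), TRANSFORM:-, EMIT:-] out:-; in:P2
Tick 3: [PARSE:P3(v=10,ok=F), VALIDATE:P2(v=19,ok=F), TRANSFORM:P1(v=0,ok=F), EMIT:-] out:-; in:P3
Tick 4: [PARSE:-, VALIDATE:P3(v=10,ok=F), TRANSFORM:P2(v=0,ok=F), EMIT:P1(v=0,ok=F)] out:-; in:-
Tick 5: [PARSE:P4(v=9,ok=F), VALIDATE:-, TRANSFORM:P3(v=0,ok=F), EMIT:P2(v=0,ok=F)] out:P1(v=0); in:P4
Tick 6: [PARSE:P5(v=4,ok=F), VALIDATE:P4(v=9,ok=T), TRANSFORM:-, EMIT:P3(v=0,ok=F)] out:P2(v=0); in:P5
Emitted by tick 6: ['P1', 'P2']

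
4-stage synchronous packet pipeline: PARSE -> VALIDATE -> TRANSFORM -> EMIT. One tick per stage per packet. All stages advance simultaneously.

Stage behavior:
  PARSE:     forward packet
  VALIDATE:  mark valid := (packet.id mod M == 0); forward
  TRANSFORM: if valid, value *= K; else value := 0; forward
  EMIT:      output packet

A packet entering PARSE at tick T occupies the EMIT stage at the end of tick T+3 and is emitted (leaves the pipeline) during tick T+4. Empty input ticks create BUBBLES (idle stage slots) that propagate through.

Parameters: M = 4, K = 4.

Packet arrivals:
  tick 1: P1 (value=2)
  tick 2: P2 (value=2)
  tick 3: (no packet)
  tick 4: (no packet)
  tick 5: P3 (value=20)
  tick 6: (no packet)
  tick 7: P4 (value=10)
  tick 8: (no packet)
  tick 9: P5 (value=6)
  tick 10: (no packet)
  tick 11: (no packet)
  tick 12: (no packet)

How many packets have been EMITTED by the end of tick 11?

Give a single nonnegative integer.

Tick 1: [PARSE:P1(v=2,ok=F), VALIDATE:-, TRANSFORM:-, EMIT:-] out:-; in:P1
Tick 2: [PARSE:P2(v=2,ok=F), VALIDATE:P1(v=2,ok=F), TRANSFORM:-, EMIT:-] out:-; in:P2
Tick 3: [PARSE:-, VALIDATE:P2(v=2,ok=F), TRANSFORM:P1(v=0,ok=F), EMIT:-] out:-; in:-
Tick 4: [PARSE:-, VALIDATE:-, TRANSFORM:P2(v=0,ok=F), EMIT:P1(v=0,ok=F)] out:-; in:-
Tick 5: [PARSE:P3(v=20,ok=F), VALIDATE:-, TRANSFORM:-, EMIT:P2(v=0,ok=F)] out:P1(v=0); in:P3
Tick 6: [PARSE:-, VALIDATE:P3(v=20,ok=F), TRANSFORM:-, EMIT:-] out:P2(v=0); in:-
Tick 7: [PARSE:P4(v=10,ok=F), VALIDATE:-, TRANSFORM:P3(v=0,ok=F), EMIT:-] out:-; in:P4
Tick 8: [PARSE:-, VALIDATE:P4(v=10,ok=T), TRANSFORM:-, EMIT:P3(v=0,ok=F)] out:-; in:-
Tick 9: [PARSE:P5(v=6,ok=F), VALIDATE:-, TRANSFORM:P4(v=40,ok=T), EMIT:-] out:P3(v=0); in:P5
Tick 10: [PARSE:-, VALIDATE:P5(v=6,ok=F), TRANSFORM:-, EMIT:P4(v=40,ok=T)] out:-; in:-
Tick 11: [PARSE:-, VALIDATE:-, TRANSFORM:P5(v=0,ok=F), EMIT:-] out:P4(v=40); in:-
Emitted by tick 11: ['P1', 'P2', 'P3', 'P4']

Answer: 4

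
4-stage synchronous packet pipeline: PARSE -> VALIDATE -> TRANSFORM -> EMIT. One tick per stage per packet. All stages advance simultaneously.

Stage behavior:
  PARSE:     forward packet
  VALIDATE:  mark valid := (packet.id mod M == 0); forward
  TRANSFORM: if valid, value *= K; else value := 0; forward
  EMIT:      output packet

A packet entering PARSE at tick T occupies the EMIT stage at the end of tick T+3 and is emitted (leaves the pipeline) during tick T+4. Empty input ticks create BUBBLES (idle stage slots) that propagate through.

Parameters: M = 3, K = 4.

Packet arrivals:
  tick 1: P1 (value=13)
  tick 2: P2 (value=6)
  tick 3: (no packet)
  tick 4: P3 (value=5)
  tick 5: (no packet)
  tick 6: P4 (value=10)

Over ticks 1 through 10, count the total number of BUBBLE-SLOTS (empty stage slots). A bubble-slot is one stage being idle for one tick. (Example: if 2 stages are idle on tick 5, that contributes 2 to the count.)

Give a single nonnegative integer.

Tick 1: [PARSE:P1(v=13,ok=F), VALIDATE:-, TRANSFORM:-, EMIT:-] out:-; bubbles=3
Tick 2: [PARSE:P2(v=6,ok=F), VALIDATE:P1(v=13,ok=F), TRANSFORM:-, EMIT:-] out:-; bubbles=2
Tick 3: [PARSE:-, VALIDATE:P2(v=6,ok=F), TRANSFORM:P1(v=0,ok=F), EMIT:-] out:-; bubbles=2
Tick 4: [PARSE:P3(v=5,ok=F), VALIDATE:-, TRANSFORM:P2(v=0,ok=F), EMIT:P1(v=0,ok=F)] out:-; bubbles=1
Tick 5: [PARSE:-, VALIDATE:P3(v=5,ok=T), TRANSFORM:-, EMIT:P2(v=0,ok=F)] out:P1(v=0); bubbles=2
Tick 6: [PARSE:P4(v=10,ok=F), VALIDATE:-, TRANSFORM:P3(v=20,ok=T), EMIT:-] out:P2(v=0); bubbles=2
Tick 7: [PARSE:-, VALIDATE:P4(v=10,ok=F), TRANSFORM:-, EMIT:P3(v=20,ok=T)] out:-; bubbles=2
Tick 8: [PARSE:-, VALIDATE:-, TRANSFORM:P4(v=0,ok=F), EMIT:-] out:P3(v=20); bubbles=3
Tick 9: [PARSE:-, VALIDATE:-, TRANSFORM:-, EMIT:P4(v=0,ok=F)] out:-; bubbles=3
Tick 10: [PARSE:-, VALIDATE:-, TRANSFORM:-, EMIT:-] out:P4(v=0); bubbles=4
Total bubble-slots: 24

Answer: 24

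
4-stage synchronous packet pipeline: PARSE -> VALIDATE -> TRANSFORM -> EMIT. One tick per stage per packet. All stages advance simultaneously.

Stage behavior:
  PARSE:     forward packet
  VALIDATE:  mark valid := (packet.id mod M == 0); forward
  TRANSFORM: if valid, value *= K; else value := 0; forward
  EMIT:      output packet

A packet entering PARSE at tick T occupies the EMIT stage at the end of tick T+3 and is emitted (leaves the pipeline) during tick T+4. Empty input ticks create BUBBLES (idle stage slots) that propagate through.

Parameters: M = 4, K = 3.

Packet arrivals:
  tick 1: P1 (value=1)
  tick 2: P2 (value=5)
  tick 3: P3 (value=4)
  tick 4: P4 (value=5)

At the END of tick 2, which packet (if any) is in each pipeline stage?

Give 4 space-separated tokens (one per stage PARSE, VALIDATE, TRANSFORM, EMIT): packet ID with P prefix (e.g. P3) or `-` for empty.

Tick 1: [PARSE:P1(v=1,ok=F), VALIDATE:-, TRANSFORM:-, EMIT:-] out:-; in:P1
Tick 2: [PARSE:P2(v=5,ok=F), VALIDATE:P1(v=1,ok=F), TRANSFORM:-, EMIT:-] out:-; in:P2
At end of tick 2: ['P2', 'P1', '-', '-']

Answer: P2 P1 - -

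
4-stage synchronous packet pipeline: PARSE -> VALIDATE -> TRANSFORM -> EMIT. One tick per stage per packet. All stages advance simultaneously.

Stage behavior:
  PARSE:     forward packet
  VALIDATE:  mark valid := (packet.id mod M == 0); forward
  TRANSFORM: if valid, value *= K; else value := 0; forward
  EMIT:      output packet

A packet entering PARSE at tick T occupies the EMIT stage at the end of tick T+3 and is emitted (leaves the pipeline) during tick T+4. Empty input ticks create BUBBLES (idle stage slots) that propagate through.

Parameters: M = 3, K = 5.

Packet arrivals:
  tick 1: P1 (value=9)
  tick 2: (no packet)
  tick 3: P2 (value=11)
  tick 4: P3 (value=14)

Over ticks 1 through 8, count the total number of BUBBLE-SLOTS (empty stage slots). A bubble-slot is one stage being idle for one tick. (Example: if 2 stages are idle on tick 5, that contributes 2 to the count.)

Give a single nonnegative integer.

Answer: 20

Derivation:
Tick 1: [PARSE:P1(v=9,ok=F), VALIDATE:-, TRANSFORM:-, EMIT:-] out:-; bubbles=3
Tick 2: [PARSE:-, VALIDATE:P1(v=9,ok=F), TRANSFORM:-, EMIT:-] out:-; bubbles=3
Tick 3: [PARSE:P2(v=11,ok=F), VALIDATE:-, TRANSFORM:P1(v=0,ok=F), EMIT:-] out:-; bubbles=2
Tick 4: [PARSE:P3(v=14,ok=F), VALIDATE:P2(v=11,ok=F), TRANSFORM:-, EMIT:P1(v=0,ok=F)] out:-; bubbles=1
Tick 5: [PARSE:-, VALIDATE:P3(v=14,ok=T), TRANSFORM:P2(v=0,ok=F), EMIT:-] out:P1(v=0); bubbles=2
Tick 6: [PARSE:-, VALIDATE:-, TRANSFORM:P3(v=70,ok=T), EMIT:P2(v=0,ok=F)] out:-; bubbles=2
Tick 7: [PARSE:-, VALIDATE:-, TRANSFORM:-, EMIT:P3(v=70,ok=T)] out:P2(v=0); bubbles=3
Tick 8: [PARSE:-, VALIDATE:-, TRANSFORM:-, EMIT:-] out:P3(v=70); bubbles=4
Total bubble-slots: 20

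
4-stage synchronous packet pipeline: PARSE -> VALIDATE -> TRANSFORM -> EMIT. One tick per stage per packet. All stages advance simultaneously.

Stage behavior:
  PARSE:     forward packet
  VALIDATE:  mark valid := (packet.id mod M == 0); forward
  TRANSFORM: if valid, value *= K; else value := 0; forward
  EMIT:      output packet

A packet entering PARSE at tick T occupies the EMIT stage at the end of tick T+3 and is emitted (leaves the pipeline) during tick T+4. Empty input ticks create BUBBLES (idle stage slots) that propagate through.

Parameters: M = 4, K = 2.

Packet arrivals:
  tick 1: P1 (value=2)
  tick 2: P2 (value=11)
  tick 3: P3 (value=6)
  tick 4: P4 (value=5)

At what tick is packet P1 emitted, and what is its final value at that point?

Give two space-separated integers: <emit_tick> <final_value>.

Tick 1: [PARSE:P1(v=2,ok=F), VALIDATE:-, TRANSFORM:-, EMIT:-] out:-; in:P1
Tick 2: [PARSE:P2(v=11,ok=F), VALIDATE:P1(v=2,ok=F), TRANSFORM:-, EMIT:-] out:-; in:P2
Tick 3: [PARSE:P3(v=6,ok=F), VALIDATE:P2(v=11,ok=F), TRANSFORM:P1(v=0,ok=F), EMIT:-] out:-; in:P3
Tick 4: [PARSE:P4(v=5,ok=F), VALIDATE:P3(v=6,ok=F), TRANSFORM:P2(v=0,ok=F), EMIT:P1(v=0,ok=F)] out:-; in:P4
Tick 5: [PARSE:-, VALIDATE:P4(v=5,ok=T), TRANSFORM:P3(v=0,ok=F), EMIT:P2(v=0,ok=F)] out:P1(v=0); in:-
Tick 6: [PARSE:-, VALIDATE:-, TRANSFORM:P4(v=10,ok=T), EMIT:P3(v=0,ok=F)] out:P2(v=0); in:-
Tick 7: [PARSE:-, VALIDATE:-, TRANSFORM:-, EMIT:P4(v=10,ok=T)] out:P3(v=0); in:-
Tick 8: [PARSE:-, VALIDATE:-, TRANSFORM:-, EMIT:-] out:P4(v=10); in:-
P1: arrives tick 1, valid=False (id=1, id%4=1), emit tick 5, final value 0

Answer: 5 0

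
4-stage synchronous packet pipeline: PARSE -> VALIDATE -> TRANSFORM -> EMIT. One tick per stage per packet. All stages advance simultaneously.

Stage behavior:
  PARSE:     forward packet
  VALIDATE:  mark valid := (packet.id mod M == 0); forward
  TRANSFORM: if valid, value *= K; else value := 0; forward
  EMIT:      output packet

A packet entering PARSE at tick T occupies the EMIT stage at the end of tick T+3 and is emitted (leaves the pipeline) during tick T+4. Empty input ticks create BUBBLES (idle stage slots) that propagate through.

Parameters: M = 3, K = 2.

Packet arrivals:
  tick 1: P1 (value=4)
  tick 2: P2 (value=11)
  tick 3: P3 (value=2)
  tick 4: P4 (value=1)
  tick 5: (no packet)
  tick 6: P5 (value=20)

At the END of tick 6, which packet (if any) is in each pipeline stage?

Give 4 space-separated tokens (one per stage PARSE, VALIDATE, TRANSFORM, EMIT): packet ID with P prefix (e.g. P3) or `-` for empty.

Tick 1: [PARSE:P1(v=4,ok=F), VALIDATE:-, TRANSFORM:-, EMIT:-] out:-; in:P1
Tick 2: [PARSE:P2(v=11,ok=F), VALIDATE:P1(v=4,ok=F), TRANSFORM:-, EMIT:-] out:-; in:P2
Tick 3: [PARSE:P3(v=2,ok=F), VALIDATE:P2(v=11,ok=F), TRANSFORM:P1(v=0,ok=F), EMIT:-] out:-; in:P3
Tick 4: [PARSE:P4(v=1,ok=F), VALIDATE:P3(v=2,ok=T), TRANSFORM:P2(v=0,ok=F), EMIT:P1(v=0,ok=F)] out:-; in:P4
Tick 5: [PARSE:-, VALIDATE:P4(v=1,ok=F), TRANSFORM:P3(v=4,ok=T), EMIT:P2(v=0,ok=F)] out:P1(v=0); in:-
Tick 6: [PARSE:P5(v=20,ok=F), VALIDATE:-, TRANSFORM:P4(v=0,ok=F), EMIT:P3(v=4,ok=T)] out:P2(v=0); in:P5
At end of tick 6: ['P5', '-', 'P4', 'P3']

Answer: P5 - P4 P3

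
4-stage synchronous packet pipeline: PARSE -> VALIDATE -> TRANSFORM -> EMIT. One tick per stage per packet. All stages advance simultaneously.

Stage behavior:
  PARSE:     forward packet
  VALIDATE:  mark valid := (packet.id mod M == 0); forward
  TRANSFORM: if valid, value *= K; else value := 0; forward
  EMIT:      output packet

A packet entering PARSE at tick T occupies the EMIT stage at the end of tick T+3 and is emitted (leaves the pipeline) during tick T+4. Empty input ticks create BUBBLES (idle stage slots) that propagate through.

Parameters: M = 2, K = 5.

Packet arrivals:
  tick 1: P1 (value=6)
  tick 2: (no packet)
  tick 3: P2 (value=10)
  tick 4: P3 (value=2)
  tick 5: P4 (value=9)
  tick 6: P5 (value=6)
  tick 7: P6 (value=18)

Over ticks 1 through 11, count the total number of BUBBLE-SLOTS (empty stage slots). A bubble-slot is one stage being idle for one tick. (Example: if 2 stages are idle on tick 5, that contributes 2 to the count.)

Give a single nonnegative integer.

Tick 1: [PARSE:P1(v=6,ok=F), VALIDATE:-, TRANSFORM:-, EMIT:-] out:-; bubbles=3
Tick 2: [PARSE:-, VALIDATE:P1(v=6,ok=F), TRANSFORM:-, EMIT:-] out:-; bubbles=3
Tick 3: [PARSE:P2(v=10,ok=F), VALIDATE:-, TRANSFORM:P1(v=0,ok=F), EMIT:-] out:-; bubbles=2
Tick 4: [PARSE:P3(v=2,ok=F), VALIDATE:P2(v=10,ok=T), TRANSFORM:-, EMIT:P1(v=0,ok=F)] out:-; bubbles=1
Tick 5: [PARSE:P4(v=9,ok=F), VALIDATE:P3(v=2,ok=F), TRANSFORM:P2(v=50,ok=T), EMIT:-] out:P1(v=0); bubbles=1
Tick 6: [PARSE:P5(v=6,ok=F), VALIDATE:P4(v=9,ok=T), TRANSFORM:P3(v=0,ok=F), EMIT:P2(v=50,ok=T)] out:-; bubbles=0
Tick 7: [PARSE:P6(v=18,ok=F), VALIDATE:P5(v=6,ok=F), TRANSFORM:P4(v=45,ok=T), EMIT:P3(v=0,ok=F)] out:P2(v=50); bubbles=0
Tick 8: [PARSE:-, VALIDATE:P6(v=18,ok=T), TRANSFORM:P5(v=0,ok=F), EMIT:P4(v=45,ok=T)] out:P3(v=0); bubbles=1
Tick 9: [PARSE:-, VALIDATE:-, TRANSFORM:P6(v=90,ok=T), EMIT:P5(v=0,ok=F)] out:P4(v=45); bubbles=2
Tick 10: [PARSE:-, VALIDATE:-, TRANSFORM:-, EMIT:P6(v=90,ok=T)] out:P5(v=0); bubbles=3
Tick 11: [PARSE:-, VALIDATE:-, TRANSFORM:-, EMIT:-] out:P6(v=90); bubbles=4
Total bubble-slots: 20

Answer: 20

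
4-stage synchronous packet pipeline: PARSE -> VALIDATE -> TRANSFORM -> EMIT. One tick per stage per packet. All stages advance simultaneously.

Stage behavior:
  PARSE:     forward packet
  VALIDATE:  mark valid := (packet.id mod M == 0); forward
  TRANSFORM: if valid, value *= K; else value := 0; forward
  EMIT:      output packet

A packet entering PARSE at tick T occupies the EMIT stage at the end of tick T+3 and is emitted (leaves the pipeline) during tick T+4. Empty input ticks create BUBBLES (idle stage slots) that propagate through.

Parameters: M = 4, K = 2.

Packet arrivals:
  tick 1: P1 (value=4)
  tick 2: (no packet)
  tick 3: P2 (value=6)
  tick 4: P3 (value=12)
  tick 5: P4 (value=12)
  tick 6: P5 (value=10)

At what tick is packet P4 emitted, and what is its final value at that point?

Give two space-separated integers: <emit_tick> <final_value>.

Answer: 9 24

Derivation:
Tick 1: [PARSE:P1(v=4,ok=F), VALIDATE:-, TRANSFORM:-, EMIT:-] out:-; in:P1
Tick 2: [PARSE:-, VALIDATE:P1(v=4,ok=F), TRANSFORM:-, EMIT:-] out:-; in:-
Tick 3: [PARSE:P2(v=6,ok=F), VALIDATE:-, TRANSFORM:P1(v=0,ok=F), EMIT:-] out:-; in:P2
Tick 4: [PARSE:P3(v=12,ok=F), VALIDATE:P2(v=6,ok=F), TRANSFORM:-, EMIT:P1(v=0,ok=F)] out:-; in:P3
Tick 5: [PARSE:P4(v=12,ok=F), VALIDATE:P3(v=12,ok=F), TRANSFORM:P2(v=0,ok=F), EMIT:-] out:P1(v=0); in:P4
Tick 6: [PARSE:P5(v=10,ok=F), VALIDATE:P4(v=12,ok=T), TRANSFORM:P3(v=0,ok=F), EMIT:P2(v=0,ok=F)] out:-; in:P5
Tick 7: [PARSE:-, VALIDATE:P5(v=10,ok=F), TRANSFORM:P4(v=24,ok=T), EMIT:P3(v=0,ok=F)] out:P2(v=0); in:-
Tick 8: [PARSE:-, VALIDATE:-, TRANSFORM:P5(v=0,ok=F), EMIT:P4(v=24,ok=T)] out:P3(v=0); in:-
Tick 9: [PARSE:-, VALIDATE:-, TRANSFORM:-, EMIT:P5(v=0,ok=F)] out:P4(v=24); in:-
Tick 10: [PARSE:-, VALIDATE:-, TRANSFORM:-, EMIT:-] out:P5(v=0); in:-
P4: arrives tick 5, valid=True (id=4, id%4=0), emit tick 9, final value 24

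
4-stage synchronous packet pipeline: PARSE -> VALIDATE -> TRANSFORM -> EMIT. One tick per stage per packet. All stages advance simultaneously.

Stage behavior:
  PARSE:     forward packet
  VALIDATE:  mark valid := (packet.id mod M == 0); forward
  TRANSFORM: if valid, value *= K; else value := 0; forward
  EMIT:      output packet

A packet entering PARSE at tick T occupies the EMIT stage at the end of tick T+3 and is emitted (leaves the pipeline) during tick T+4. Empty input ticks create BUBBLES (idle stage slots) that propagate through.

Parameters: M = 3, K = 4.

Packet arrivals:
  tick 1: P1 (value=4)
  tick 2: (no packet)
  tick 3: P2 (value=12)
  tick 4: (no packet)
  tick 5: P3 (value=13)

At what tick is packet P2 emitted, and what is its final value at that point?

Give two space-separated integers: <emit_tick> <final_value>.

Answer: 7 0

Derivation:
Tick 1: [PARSE:P1(v=4,ok=F), VALIDATE:-, TRANSFORM:-, EMIT:-] out:-; in:P1
Tick 2: [PARSE:-, VALIDATE:P1(v=4,ok=F), TRANSFORM:-, EMIT:-] out:-; in:-
Tick 3: [PARSE:P2(v=12,ok=F), VALIDATE:-, TRANSFORM:P1(v=0,ok=F), EMIT:-] out:-; in:P2
Tick 4: [PARSE:-, VALIDATE:P2(v=12,ok=F), TRANSFORM:-, EMIT:P1(v=0,ok=F)] out:-; in:-
Tick 5: [PARSE:P3(v=13,ok=F), VALIDATE:-, TRANSFORM:P2(v=0,ok=F), EMIT:-] out:P1(v=0); in:P3
Tick 6: [PARSE:-, VALIDATE:P3(v=13,ok=T), TRANSFORM:-, EMIT:P2(v=0,ok=F)] out:-; in:-
Tick 7: [PARSE:-, VALIDATE:-, TRANSFORM:P3(v=52,ok=T), EMIT:-] out:P2(v=0); in:-
Tick 8: [PARSE:-, VALIDATE:-, TRANSFORM:-, EMIT:P3(v=52,ok=T)] out:-; in:-
Tick 9: [PARSE:-, VALIDATE:-, TRANSFORM:-, EMIT:-] out:P3(v=52); in:-
P2: arrives tick 3, valid=False (id=2, id%3=2), emit tick 7, final value 0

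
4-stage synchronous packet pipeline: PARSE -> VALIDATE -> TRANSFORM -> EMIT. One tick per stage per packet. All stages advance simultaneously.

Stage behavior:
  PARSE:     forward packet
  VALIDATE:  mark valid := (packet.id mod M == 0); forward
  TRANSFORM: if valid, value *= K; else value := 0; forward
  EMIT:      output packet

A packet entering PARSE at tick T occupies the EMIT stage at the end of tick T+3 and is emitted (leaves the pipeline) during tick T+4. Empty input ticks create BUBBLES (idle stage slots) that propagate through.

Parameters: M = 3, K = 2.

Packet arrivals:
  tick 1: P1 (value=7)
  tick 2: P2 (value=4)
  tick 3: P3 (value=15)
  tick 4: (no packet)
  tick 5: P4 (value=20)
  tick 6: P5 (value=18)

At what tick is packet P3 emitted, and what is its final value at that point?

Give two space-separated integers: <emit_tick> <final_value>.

Tick 1: [PARSE:P1(v=7,ok=F), VALIDATE:-, TRANSFORM:-, EMIT:-] out:-; in:P1
Tick 2: [PARSE:P2(v=4,ok=F), VALIDATE:P1(v=7,ok=F), TRANSFORM:-, EMIT:-] out:-; in:P2
Tick 3: [PARSE:P3(v=15,ok=F), VALIDATE:P2(v=4,ok=F), TRANSFORM:P1(v=0,ok=F), EMIT:-] out:-; in:P3
Tick 4: [PARSE:-, VALIDATE:P3(v=15,ok=T), TRANSFORM:P2(v=0,ok=F), EMIT:P1(v=0,ok=F)] out:-; in:-
Tick 5: [PARSE:P4(v=20,ok=F), VALIDATE:-, TRANSFORM:P3(v=30,ok=T), EMIT:P2(v=0,ok=F)] out:P1(v=0); in:P4
Tick 6: [PARSE:P5(v=18,ok=F), VALIDATE:P4(v=20,ok=F), TRANSFORM:-, EMIT:P3(v=30,ok=T)] out:P2(v=0); in:P5
Tick 7: [PARSE:-, VALIDATE:P5(v=18,ok=F), TRANSFORM:P4(v=0,ok=F), EMIT:-] out:P3(v=30); in:-
Tick 8: [PARSE:-, VALIDATE:-, TRANSFORM:P5(v=0,ok=F), EMIT:P4(v=0,ok=F)] out:-; in:-
Tick 9: [PARSE:-, VALIDATE:-, TRANSFORM:-, EMIT:P5(v=0,ok=F)] out:P4(v=0); in:-
Tick 10: [PARSE:-, VALIDATE:-, TRANSFORM:-, EMIT:-] out:P5(v=0); in:-
P3: arrives tick 3, valid=True (id=3, id%3=0), emit tick 7, final value 30

Answer: 7 30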